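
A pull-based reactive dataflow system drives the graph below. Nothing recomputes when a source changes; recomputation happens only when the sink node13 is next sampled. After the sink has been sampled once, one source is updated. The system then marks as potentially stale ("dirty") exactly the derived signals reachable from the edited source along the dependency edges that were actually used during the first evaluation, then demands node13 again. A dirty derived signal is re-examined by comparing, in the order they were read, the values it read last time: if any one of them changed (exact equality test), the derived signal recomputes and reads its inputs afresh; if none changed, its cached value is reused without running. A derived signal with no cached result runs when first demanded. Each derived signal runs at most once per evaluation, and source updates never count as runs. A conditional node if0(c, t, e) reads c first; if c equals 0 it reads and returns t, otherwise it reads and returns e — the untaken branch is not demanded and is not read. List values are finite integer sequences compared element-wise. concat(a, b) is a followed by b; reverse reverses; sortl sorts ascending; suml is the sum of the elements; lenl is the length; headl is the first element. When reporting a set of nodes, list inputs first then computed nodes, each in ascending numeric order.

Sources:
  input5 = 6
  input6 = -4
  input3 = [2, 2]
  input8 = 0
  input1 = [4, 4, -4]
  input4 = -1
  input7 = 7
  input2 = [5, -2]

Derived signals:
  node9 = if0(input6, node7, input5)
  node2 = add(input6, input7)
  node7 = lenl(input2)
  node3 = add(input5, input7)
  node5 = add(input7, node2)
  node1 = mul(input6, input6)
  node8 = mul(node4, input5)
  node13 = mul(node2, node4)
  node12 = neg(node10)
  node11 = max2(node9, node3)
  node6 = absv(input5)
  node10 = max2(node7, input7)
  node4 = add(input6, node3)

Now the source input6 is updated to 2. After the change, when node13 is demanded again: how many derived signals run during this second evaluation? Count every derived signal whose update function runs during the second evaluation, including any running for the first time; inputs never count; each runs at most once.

Derived signals that run: node2, node4, node13 — 3 in total.

First evaluation (everything demanded from the output):
  node2 = add(-4, 7) = 3
  node3 = add(6, 7) = 13
  node4 = add(-4, 13) = 9
  node13 = mul(3, 9) = 27

Propagation after the edit:
  node2: runs — input6 -4->2; result 9.
  node4: runs — input6 -4->2; result 15.
  node13: runs — node2 3->9; node4 9->15; result 135.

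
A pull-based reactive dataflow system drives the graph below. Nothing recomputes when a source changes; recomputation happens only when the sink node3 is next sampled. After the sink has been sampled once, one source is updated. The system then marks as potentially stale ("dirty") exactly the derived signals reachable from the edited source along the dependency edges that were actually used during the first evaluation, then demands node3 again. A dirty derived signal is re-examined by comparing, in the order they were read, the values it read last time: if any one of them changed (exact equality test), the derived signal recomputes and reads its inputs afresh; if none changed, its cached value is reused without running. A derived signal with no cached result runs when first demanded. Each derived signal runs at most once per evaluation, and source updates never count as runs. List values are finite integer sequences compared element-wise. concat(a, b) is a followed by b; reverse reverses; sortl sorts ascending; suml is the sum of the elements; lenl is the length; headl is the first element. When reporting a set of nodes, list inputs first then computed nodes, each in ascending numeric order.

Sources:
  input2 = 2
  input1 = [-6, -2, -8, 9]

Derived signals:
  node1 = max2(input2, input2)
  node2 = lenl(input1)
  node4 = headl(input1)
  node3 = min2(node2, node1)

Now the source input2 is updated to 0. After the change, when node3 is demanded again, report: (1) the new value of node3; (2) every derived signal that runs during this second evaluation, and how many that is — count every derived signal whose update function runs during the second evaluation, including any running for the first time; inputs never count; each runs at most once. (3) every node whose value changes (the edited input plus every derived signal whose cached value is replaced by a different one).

New value of node3: 0.
Derived signals that run: node1, node3 — 2 in total.
Values that change: input2, node1, node3.

First evaluation (everything demanded from the output):
  node1 = max2(2, 2) = 2
  node2 = lenl([-6, -2, -8, 9]) = 4
  node3 = min2(4, 2) = 2

Propagation after the edit:
  node1: runs — input2 2->0; input2 2->0; result 0.
  node3: runs — node1 2->0; result 0.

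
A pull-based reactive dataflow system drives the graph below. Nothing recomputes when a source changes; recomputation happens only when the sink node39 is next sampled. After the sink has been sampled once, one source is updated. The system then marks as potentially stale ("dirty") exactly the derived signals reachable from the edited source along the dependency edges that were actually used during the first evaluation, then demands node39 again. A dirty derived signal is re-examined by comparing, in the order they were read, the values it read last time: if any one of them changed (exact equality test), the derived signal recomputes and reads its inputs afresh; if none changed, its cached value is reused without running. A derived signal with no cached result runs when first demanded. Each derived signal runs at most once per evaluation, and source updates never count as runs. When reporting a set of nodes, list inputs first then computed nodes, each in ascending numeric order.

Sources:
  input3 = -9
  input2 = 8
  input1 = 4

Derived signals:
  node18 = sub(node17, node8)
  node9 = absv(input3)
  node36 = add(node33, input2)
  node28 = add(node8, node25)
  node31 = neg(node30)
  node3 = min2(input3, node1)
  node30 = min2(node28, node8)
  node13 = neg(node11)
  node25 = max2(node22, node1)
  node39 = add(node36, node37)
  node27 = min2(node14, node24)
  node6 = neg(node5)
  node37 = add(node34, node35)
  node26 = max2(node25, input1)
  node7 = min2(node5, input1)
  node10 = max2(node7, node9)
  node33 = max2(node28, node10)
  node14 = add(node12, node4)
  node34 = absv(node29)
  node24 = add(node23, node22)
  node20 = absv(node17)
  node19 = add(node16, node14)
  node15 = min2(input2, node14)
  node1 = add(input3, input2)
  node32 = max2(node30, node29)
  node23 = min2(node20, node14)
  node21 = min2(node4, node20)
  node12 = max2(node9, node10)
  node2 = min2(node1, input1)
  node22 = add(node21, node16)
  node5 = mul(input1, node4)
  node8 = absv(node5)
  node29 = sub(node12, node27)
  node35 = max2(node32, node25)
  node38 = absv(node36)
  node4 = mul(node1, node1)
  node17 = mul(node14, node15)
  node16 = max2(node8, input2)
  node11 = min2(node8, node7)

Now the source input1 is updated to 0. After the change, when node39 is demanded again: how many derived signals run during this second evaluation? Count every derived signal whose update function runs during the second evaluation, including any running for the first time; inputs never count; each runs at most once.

Derived signals that run: node5, node7, node8, node10, node16, node28, node30, node32, node33, node35, node36, node39 — 12 in total.
Key observation: the cutoff stops propagation at node12 — its inputs' values are unchanged, so it reuses its cache.

First evaluation (everything demanded from the output):
  node1 = add(-9, 8) = -1
  node4 = mul(-1, -1) = 1
  node5 = mul(4, 1) = 4
  node7 = min2(4, 4) = 4
  node8 = absv(4) = 4
  node9 = absv(-9) = 9
  node10 = max2(4, 9) = 9
  node12 = max2(9, 9) = 9
  node14 = add(9, 1) = 10
  node15 = min2(8, 10) = 8
  node16 = max2(4, 8) = 8
  node17 = mul(10, 8) = 80
  node20 = absv(80) = 80
  node21 = min2(1, 80) = 1
  node22 = add(1, 8) = 9
  node23 = min2(80, 10) = 10
  node24 = add(10, 9) = 19
  node25 = max2(9, -1) = 9
  node27 = min2(10, 19) = 10
  node28 = add(4, 9) = 13
  node29 = sub(9, 10) = -1
  node30 = min2(13, 4) = 4
  node32 = max2(4, -1) = 4
  node33 = max2(13, 9) = 13
  node34 = absv(-1) = 1
  node35 = max2(4, 9) = 9
  node36 = add(13, 8) = 21
  node37 = add(1, 9) = 10
  node39 = add(21, 10) = 31

Propagation after the edit:
  node5: runs — input1 4->0; result 0.
  node7: runs — node5 4->0; input1 4->0; result 0.
  node8: runs — node5 4->0; result 0.
  node10: runs — node7 4->0; result 9 (same value as before).
  node12: checked — values it read are unchanged (node9 unchanged, node10 unchanged); reused cached 9 without running.
  node14: checked — values it read are unchanged (node12 unchanged, node4 unchanged); reused cached 10 without running.
  node15: checked — values it read are unchanged (input2 unchanged, node14 unchanged); reused cached 8 without running.
  node16: runs — node8 4->0; result 8 (same value as before).
  node17: checked — values it read are unchanged (node14 unchanged, node15 unchanged); reused cached 80 without running.
  node20: checked — values it read are unchanged (node17 unchanged); reused cached 80 without running.
  node21: checked — values it read are unchanged (node4 unchanged, node20 unchanged); reused cached 1 without running.
  node22: checked — values it read are unchanged (node21 unchanged, node16 unchanged); reused cached 9 without running.
  node23: checked — values it read are unchanged (node20 unchanged, node14 unchanged); reused cached 10 without running.
  node24: checked — values it read are unchanged (node23 unchanged, node22 unchanged); reused cached 19 without running.
  node25: checked — values it read are unchanged (node22 unchanged, node1 unchanged); reused cached 9 without running.
  node27: checked — values it read are unchanged (node14 unchanged, node24 unchanged); reused cached 10 without running.
  node28: runs — node8 4->0; result 9.
  node29: checked — values it read are unchanged (node12 unchanged, node27 unchanged); reused cached -1 without running.
  node30: runs — node28 13->9; node8 4->0; result 0.
  node32: runs — node30 4->0; result 0.
  node33: runs — node28 13->9; result 9.
  node34: checked — values it read are unchanged (node29 unchanged); reused cached 1 without running.
  node35: runs — node32 4->0; result 9 (same value as before).
  node36: runs — node33 13->9; result 17.
  node37: checked — values it read are unchanged (node34 unchanged, node35 unchanged); reused cached 10 without running.
  node39: runs — node36 21->17; result 27.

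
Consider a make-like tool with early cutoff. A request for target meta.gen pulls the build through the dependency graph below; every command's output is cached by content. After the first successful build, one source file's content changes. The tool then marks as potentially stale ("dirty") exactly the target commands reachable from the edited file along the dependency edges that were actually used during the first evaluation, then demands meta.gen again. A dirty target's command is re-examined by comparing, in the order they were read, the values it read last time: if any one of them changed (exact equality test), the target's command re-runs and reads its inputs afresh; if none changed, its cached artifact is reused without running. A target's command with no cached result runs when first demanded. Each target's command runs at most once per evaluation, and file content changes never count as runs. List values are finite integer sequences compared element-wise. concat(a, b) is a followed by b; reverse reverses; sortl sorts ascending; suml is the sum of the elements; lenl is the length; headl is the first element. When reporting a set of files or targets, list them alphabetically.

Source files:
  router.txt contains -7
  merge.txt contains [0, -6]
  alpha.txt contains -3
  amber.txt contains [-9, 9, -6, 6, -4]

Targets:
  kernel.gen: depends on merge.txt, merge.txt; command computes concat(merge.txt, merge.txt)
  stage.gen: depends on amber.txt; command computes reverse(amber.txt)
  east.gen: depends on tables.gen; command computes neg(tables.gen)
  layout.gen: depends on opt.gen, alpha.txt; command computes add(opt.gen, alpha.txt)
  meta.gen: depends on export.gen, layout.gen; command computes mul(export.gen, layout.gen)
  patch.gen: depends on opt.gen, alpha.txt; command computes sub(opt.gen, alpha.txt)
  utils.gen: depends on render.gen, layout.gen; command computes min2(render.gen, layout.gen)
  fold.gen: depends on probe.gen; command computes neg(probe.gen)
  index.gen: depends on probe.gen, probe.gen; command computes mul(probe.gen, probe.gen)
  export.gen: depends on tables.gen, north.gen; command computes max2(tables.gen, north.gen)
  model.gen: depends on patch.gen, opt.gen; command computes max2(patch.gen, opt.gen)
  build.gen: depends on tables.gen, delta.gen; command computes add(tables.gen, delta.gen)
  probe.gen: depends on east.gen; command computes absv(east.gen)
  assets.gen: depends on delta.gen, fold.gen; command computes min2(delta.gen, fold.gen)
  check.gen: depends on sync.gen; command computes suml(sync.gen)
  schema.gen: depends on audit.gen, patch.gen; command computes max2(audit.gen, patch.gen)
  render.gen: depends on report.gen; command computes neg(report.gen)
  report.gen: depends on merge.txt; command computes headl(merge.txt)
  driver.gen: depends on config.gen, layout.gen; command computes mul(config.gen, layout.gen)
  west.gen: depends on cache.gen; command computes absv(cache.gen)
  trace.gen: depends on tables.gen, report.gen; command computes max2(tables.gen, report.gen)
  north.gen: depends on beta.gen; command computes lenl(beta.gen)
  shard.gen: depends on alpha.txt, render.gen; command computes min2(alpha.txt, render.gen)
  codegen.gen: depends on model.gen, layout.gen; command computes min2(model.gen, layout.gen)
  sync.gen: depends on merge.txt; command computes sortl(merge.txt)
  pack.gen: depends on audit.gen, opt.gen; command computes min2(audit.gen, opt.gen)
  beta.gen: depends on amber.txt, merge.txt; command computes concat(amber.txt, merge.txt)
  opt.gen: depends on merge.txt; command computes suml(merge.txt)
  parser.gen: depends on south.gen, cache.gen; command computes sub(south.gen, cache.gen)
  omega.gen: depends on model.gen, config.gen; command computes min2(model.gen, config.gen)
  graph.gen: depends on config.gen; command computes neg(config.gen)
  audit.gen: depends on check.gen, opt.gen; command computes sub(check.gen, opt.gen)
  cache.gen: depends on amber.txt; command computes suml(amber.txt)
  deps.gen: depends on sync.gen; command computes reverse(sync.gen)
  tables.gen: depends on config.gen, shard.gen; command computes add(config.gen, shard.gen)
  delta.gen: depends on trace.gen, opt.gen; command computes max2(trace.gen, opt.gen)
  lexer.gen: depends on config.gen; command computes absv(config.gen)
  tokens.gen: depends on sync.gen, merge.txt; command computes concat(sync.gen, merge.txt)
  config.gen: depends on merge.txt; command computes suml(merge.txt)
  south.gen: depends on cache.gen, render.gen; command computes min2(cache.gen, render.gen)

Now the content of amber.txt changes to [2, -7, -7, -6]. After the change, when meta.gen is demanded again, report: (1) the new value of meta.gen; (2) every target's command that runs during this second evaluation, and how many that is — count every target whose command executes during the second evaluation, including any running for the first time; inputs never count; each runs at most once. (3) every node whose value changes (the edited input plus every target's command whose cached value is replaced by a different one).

First demand of the output computes:
  beta.gen = concat([-9, 9, -6, 6, -4], [0, -6]) = [-9, 9, -6, 6, -4, 0, -6]
  config.gen = suml([0, -6]) = -6
  north.gen = lenl([-9, 9, -6, 6, -4, 0, -6]) = 7
  opt.gen = suml([0, -6]) = -6
  layout.gen = add(-6, -3) = -9
  report.gen = headl([0, -6]) = 0
  render.gen = neg(0) = 0
  shard.gen = min2(-3, 0) = -3
  tables.gen = add(-6, -3) = -9
  export.gen = max2(-9, 7) = 7
  meta.gen = mul(7, -9) = -63

After the edit, cleaning proceeds:
  beta.gen: a read changed (amber.txt [-9, 9, -6, 6, -4]->[2, -7, -7, -6]) — executes, giving [2, -7, -7, -6, 0, -6].
  north.gen: a read changed (beta.gen [-9, 9, -6, 6, -4, 0, -6]->[2, -7, -7, -6, 0, -6]) — executes, giving 6.
  export.gen: a read changed (north.gen 7->6) — executes, giving 6.
  meta.gen: a read changed (export.gen 7->6) — executes, giving -54.

Demanding meta.gen again yields -54.
4 target commands run: beta.gen, export.gen, meta.gen, north.gen.
The nodes whose values change: amber.txt, beta.gen, export.gen, meta.gen, north.gen.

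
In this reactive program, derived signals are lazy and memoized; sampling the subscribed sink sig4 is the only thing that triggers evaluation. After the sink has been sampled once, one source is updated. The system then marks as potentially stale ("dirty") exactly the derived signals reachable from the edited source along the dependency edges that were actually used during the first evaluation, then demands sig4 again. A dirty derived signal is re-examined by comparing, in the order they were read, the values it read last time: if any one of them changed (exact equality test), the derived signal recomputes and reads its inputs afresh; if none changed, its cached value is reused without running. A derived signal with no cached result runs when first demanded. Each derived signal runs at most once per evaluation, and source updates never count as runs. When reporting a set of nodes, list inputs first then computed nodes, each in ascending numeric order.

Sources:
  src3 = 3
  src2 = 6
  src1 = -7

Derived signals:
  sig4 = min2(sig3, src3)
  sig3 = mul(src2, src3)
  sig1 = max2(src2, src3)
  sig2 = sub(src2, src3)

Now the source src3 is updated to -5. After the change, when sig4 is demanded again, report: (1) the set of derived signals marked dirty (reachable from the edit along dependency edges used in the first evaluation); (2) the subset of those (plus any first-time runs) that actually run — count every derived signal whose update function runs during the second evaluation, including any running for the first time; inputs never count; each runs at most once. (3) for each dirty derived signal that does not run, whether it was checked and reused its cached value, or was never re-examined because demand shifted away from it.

The edit dirties: sig3, sig4.
2 derived signals run: sig3, sig4.
No dirty derived signal escaped a run.

First demand of the output computes:
  sig3 = mul(6, 3) = 18
  sig4 = min2(18, 3) = 3

After the edit, cleaning proceeds:
  sig3: a read changed (src3 3->-5) — executes, giving -30.
  sig4: a read changed (sig3 18->-30; src3 3->-5) — executes, giving -30.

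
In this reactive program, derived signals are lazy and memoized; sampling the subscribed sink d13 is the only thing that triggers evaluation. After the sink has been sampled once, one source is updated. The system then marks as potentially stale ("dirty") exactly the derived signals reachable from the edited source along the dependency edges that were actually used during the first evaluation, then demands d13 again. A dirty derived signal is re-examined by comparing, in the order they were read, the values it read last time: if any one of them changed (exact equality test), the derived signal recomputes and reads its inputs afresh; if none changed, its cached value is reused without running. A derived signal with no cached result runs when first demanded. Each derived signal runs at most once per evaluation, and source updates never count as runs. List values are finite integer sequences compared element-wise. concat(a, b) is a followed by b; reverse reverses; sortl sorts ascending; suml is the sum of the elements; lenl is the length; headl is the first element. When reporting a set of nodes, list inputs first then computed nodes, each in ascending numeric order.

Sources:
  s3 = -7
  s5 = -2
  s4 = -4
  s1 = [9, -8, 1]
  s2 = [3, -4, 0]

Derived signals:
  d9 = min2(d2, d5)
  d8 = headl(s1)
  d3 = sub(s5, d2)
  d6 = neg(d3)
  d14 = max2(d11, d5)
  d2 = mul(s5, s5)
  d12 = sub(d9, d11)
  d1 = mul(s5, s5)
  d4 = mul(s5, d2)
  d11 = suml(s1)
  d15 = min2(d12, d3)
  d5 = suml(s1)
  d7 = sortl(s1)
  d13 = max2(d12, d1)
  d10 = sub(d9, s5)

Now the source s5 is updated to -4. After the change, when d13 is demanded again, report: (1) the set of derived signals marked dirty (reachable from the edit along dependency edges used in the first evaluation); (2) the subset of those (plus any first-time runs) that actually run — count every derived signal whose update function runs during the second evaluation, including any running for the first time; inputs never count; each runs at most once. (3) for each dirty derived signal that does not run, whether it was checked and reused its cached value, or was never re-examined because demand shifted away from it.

The edit dirties: d1, d2, d9, d12, d13.
4 derived signals run: d1, d2, d9, d13.
Cache hits after checking: d12.
Note where the cutoff bites: d12 is checked, finds nothing changed, and keeps its cache.

First demand of the output computes:
  d1 = mul(-2, -2) = 4
  d2 = mul(-2, -2) = 4
  d5 = suml([9, -8, 1]) = 2
  d9 = min2(4, 2) = 2
  d11 = suml([9, -8, 1]) = 2
  d12 = sub(2, 2) = 0
  d13 = max2(0, 4) = 4

After the edit, cleaning proceeds:
  d1: a read changed (s5 -2->-4; s5 -2->-4) — executes, giving 16.
  d2: a read changed (s5 -2->-4; s5 -2->-4) — executes, giving 16.
  d9: a read changed (d2 4->16) — executes, giving 2 — identical to its old value.
  d12: dirty, but its reads are unchanged (d9 unchanged, d11 unchanged); cached 0 stands.
  d13: a read changed (d1 4->16) — executes, giving 16.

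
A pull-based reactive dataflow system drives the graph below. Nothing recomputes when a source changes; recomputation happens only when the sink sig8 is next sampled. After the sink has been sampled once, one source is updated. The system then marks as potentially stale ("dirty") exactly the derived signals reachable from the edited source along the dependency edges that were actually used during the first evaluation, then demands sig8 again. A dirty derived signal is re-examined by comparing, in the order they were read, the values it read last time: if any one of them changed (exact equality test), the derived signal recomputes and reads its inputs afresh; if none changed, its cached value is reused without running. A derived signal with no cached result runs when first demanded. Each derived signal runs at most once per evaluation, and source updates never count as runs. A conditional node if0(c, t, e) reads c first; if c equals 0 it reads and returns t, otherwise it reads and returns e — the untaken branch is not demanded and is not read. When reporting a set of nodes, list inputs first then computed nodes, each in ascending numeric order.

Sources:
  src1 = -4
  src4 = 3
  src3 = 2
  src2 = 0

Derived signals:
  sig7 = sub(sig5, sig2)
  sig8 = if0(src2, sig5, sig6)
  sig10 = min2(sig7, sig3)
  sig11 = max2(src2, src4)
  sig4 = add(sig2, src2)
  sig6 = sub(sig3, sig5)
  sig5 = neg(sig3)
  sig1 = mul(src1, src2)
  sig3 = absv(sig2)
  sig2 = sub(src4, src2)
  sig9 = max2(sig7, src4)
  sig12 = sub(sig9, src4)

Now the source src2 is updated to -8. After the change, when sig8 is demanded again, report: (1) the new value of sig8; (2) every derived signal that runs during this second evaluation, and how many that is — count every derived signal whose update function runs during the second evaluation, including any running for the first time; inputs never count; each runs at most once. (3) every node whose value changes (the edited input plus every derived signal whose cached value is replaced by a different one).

First evaluation (everything demanded from the output):
  sig2 = sub(3, 0) = 3
  sig3 = absv(3) = 3
  sig5 = neg(3) = -3
  sig8 = if0(src2=0 -> then branch sig5) = -3

Propagation after the edit:
  sig2: runs — src2 0->-8; result 11.
  sig3: runs — sig2 3->11; result 11.
  sig5: runs — sig3 3->11; result -11.
  sig6: demanded for the first time — runs, produces 22.
  sig8: runs — src2 0->-8; sig5 -3->-11; result 22.

Key observation: a condition flipped, so demand reaches new nodes — sig6 runs for the first time.

New value of sig8: 22.
Derived signals that run: sig2, sig3, sig5, sig6, sig8 — 5 in total.
Values that change: src2, sig2, sig3, sig5, sig8.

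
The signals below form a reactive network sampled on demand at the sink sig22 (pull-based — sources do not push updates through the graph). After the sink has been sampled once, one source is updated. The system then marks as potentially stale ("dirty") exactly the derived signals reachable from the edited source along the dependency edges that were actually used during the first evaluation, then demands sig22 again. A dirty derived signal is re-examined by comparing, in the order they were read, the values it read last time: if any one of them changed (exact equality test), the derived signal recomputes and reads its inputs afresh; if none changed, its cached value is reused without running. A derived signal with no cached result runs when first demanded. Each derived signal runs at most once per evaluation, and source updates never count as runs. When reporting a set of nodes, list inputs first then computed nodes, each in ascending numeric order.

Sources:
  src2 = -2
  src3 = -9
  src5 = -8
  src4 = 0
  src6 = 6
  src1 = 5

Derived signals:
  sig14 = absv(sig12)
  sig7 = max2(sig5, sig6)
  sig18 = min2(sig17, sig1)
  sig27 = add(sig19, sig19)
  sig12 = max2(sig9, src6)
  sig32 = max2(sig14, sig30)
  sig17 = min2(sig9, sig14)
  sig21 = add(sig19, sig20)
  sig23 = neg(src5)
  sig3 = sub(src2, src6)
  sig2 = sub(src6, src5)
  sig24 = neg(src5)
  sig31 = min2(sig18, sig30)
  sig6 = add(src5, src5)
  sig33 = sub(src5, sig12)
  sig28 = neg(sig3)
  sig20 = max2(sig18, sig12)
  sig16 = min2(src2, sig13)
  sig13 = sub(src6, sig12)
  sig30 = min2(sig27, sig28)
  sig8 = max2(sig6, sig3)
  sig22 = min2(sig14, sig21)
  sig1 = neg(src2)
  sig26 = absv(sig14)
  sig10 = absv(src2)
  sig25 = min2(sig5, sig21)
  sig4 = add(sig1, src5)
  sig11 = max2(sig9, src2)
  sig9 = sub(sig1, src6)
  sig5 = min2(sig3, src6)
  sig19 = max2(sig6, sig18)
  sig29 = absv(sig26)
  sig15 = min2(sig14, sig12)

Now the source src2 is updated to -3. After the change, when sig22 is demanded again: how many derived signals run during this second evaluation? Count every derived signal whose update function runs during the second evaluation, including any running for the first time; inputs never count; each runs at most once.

Run set: sig1, sig9, sig12, sig17, sig18, sig19, sig20, sig21, sig22 (9 run).
The important point: at sig14 every value read last time is unchanged, so the dirty flag clears without a run.

Initial pass — values computed on the first demand:
  sig1 = neg(-2) = 2
  sig6 = add(-8, -8) = -16
  sig9 = sub(2, 6) = -4
  sig12 = max2(-4, 6) = 6
  sig14 = absv(6) = 6
  sig17 = min2(-4, 6) = -4
  sig18 = min2(-4, 2) = -4
  sig19 = max2(-16, -4) = -4
  sig20 = max2(-4, 6) = 6
  sig21 = add(-4, 6) = 2
  sig22 = min2(6, 2) = 2

Second demand — change propagation:
  sig1: re-runs because src2 -2->-3; new result 3.
  sig9: re-runs because sig1 2->3; new result -3.
  sig12: re-runs because sig9 -4->-3; new result 6 (unchanged).
  sig14: re-examined; everything it read last time is the same (sig12 unchanged) — cache 6 kept, no run.
  sig17: re-runs because sig9 -4->-3; new result -3.
  sig18: re-runs because sig17 -4->-3; sig1 2->3; new result -3.
  sig19: re-runs because sig18 -4->-3; new result -3.
  sig20: re-runs because sig18 -4->-3; new result 6 (unchanged).
  sig21: re-runs because sig19 -4->-3; new result 3.
  sig22: re-runs because sig21 2->3; new result 3.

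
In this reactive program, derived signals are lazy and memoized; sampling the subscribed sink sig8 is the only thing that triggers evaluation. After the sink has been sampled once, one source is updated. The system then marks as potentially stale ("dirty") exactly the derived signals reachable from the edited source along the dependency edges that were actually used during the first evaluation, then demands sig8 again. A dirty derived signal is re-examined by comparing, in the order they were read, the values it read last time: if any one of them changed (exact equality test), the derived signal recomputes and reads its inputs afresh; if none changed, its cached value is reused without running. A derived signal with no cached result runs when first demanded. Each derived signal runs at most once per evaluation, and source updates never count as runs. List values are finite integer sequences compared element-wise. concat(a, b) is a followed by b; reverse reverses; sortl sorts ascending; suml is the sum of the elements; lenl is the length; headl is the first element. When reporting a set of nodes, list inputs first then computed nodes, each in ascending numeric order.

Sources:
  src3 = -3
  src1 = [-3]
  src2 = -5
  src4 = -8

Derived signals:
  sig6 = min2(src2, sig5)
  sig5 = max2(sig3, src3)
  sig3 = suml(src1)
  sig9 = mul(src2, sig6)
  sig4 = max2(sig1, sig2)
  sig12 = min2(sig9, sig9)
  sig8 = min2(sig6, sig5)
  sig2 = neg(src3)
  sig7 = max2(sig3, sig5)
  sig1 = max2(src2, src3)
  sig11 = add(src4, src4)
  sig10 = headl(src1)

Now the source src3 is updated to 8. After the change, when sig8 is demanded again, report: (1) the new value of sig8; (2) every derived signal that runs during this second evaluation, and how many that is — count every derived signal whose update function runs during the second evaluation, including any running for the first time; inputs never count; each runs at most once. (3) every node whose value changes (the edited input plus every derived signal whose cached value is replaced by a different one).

Demanding sig8 again yields -5.
3 derived signals run: sig5, sig6, sig8.
The nodes whose values change: src3, sig5.

First demand of the output computes:
  sig3 = suml([-3]) = -3
  sig5 = max2(-3, -3) = -3
  sig6 = min2(-5, -3) = -5
  sig8 = min2(-5, -3) = -5

After the edit, cleaning proceeds:
  sig5: a read changed (src3 -3->8) — executes, giving 8.
  sig6: a read changed (sig5 -3->8) — executes, giving -5 — identical to its old value.
  sig8: a read changed (sig5 -3->8) — executes, giving -5 — identical to its old value.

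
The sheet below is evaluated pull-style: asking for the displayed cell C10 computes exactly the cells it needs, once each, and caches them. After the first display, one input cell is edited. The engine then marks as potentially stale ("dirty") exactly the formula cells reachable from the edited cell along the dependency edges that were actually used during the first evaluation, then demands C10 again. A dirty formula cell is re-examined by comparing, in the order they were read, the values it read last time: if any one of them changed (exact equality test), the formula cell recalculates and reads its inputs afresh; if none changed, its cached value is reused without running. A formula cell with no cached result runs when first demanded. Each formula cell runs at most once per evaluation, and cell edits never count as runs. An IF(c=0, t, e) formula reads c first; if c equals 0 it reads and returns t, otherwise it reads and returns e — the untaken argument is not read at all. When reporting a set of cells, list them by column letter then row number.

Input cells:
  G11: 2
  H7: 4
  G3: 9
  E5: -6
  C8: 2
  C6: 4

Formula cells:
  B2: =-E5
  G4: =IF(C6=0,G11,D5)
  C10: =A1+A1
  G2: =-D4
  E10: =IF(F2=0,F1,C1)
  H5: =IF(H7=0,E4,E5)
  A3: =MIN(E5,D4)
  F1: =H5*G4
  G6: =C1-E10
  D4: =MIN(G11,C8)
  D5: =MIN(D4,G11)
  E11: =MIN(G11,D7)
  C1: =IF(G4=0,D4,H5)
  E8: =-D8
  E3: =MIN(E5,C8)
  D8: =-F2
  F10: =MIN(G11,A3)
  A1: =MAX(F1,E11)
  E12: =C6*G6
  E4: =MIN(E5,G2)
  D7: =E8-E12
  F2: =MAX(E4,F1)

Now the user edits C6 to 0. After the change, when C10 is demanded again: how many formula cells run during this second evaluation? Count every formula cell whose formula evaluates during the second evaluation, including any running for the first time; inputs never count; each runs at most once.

First demand of the output computes:
  D4 = MIN(2, 2) = 2
  D5 = MIN(2, 2) = 2
  G2 = -(2) = -2
  E4 = MIN(-6, -2) = -6
  G4 = IF(C6=0: C6=4 -> else branch D5) = 2
  H5 = IF(H7=0: H7=4 -> else branch E5) = -6
  C1 = IF(G4=0: G4=2 -> else branch H5) = -6
  F1 = -6 * 2 = -12
  F2 = MAX(-6, -12) = -6
  D8 = -(-6) = 6
  E8 = -(6) = -6
  E10 = IF(F2=0: F2=-6 -> else branch C1) = -6
  G6 = -6 - -6 = 0
  E12 = 4 * 0 = 0
  D7 = -6 - 0 = -6
  E11 = MIN(2, -6) = -6
  A1 = MAX(-12, -6) = -6
  C10 = -6 + -6 = -12

After the edit, cleaning proceeds:
  G4: a read changed (C6 4->0) — executes, giving 2 — identical to its old value.
  C1: dirty, but its reads are unchanged (G4 unchanged, H5 unchanged); cached -6 stands.
  F1: dirty, but its reads are unchanged (H5 unchanged, G4 unchanged); cached -12 stands.
  F2: dirty, but its reads are unchanged (E4 unchanged, F1 unchanged); cached -6 stands.
  D8: dirty, but its reads are unchanged (F2 unchanged); cached 6 stands.
  E8: dirty, but its reads are unchanged (D8 unchanged); cached -6 stands.
  E10: dirty, but its reads are unchanged (F2 unchanged, C1 unchanged); cached -6 stands.
  G6: dirty, but its reads are unchanged (C1 unchanged, E10 unchanged); cached 0 stands.
  E12: a read changed (C6 4->0) — executes, giving 0 — identical to its old value.
  D7: dirty, but its reads are unchanged (E8 unchanged, E12 unchanged); cached -6 stands.
  E11: dirty, but its reads are unchanged (G11 unchanged, D7 unchanged); cached -6 stands.
  A1: dirty, but its reads are unchanged (F1 unchanged, E11 unchanged); cached -6 stands.
  C10: dirty, but its reads are unchanged (A1 unchanged, A1 unchanged); cached -12 stands.

Note where the cutoff bites: F1 is checked, finds nothing changed, and keeps its cache.

2 formula cells run: E12, G4.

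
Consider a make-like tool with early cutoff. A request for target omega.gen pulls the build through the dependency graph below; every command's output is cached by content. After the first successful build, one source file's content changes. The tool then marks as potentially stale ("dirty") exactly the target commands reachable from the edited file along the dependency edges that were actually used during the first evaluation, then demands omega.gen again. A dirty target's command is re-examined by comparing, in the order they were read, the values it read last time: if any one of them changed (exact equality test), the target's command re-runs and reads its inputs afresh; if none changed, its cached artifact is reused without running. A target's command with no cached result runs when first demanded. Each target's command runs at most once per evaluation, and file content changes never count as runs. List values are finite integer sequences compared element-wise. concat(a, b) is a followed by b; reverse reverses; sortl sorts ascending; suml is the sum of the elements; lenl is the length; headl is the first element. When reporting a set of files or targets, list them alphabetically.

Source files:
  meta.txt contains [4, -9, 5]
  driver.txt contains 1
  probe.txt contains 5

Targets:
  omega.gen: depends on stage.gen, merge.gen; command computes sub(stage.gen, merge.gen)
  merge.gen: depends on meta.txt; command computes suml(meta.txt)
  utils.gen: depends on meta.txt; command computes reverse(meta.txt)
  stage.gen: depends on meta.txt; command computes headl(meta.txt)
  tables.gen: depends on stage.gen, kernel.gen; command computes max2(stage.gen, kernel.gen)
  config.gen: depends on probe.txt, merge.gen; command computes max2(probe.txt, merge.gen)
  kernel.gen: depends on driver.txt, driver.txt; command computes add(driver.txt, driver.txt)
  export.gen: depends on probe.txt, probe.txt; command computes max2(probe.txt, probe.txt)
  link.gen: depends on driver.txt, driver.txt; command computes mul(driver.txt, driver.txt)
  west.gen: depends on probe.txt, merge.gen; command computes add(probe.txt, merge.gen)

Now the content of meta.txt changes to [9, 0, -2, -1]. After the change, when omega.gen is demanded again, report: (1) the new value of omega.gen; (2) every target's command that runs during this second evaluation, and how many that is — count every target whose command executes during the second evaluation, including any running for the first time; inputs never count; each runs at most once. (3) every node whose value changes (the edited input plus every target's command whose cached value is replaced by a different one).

First demand of the output computes:
  merge.gen = suml([4, -9, 5]) = 0
  stage.gen = headl([4, -9, 5]) = 4
  omega.gen = sub(4, 0) = 4

After the edit, cleaning proceeds:
  merge.gen: a read changed (meta.txt [4, -9, 5]->[9, 0, -2, -1]) — executes, giving 6.
  stage.gen: a read changed (meta.txt [4, -9, 5]->[9, 0, -2, -1]) — executes, giving 9.
  omega.gen: a read changed (stage.gen 4->9; merge.gen 0->6) — executes, giving 3.

Demanding omega.gen again yields 3.
3 target commands run: merge.gen, omega.gen, stage.gen.
The nodes whose values change: merge.gen, meta.txt, omega.gen, stage.gen.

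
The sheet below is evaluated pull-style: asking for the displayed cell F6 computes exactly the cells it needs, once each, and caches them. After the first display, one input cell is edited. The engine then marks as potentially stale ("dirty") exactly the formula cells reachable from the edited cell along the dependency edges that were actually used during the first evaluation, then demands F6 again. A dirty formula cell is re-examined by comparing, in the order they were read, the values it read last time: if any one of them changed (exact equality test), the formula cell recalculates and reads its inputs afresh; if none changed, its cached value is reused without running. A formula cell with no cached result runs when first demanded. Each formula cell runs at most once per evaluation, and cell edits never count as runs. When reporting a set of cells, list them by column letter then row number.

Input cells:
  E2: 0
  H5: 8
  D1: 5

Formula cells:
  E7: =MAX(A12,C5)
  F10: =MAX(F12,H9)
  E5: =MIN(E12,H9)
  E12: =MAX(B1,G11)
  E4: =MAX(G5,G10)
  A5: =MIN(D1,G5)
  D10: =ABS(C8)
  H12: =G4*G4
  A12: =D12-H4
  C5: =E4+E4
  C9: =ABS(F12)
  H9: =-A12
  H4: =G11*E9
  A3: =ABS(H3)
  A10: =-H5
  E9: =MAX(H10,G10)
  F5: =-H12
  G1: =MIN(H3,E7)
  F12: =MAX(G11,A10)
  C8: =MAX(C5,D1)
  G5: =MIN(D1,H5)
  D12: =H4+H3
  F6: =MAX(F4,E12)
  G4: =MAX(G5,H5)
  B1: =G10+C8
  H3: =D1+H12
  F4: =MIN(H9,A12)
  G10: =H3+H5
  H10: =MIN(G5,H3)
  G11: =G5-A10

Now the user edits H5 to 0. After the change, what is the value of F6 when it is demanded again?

Demanding F6 again yields 15.

First demand of the output computes:
  A10 = -(8) = -8
  G5 = MIN(5, 8) = 5
  G4 = MAX(5, 8) = 8
  G11 = 5 - -8 = 13
  H12 = 8 * 8 = 64
  H3 = 5 + 64 = 69
  G10 = 69 + 8 = 77
  E4 = MAX(5, 77) = 77
  C5 = 77 + 77 = 154
  C8 = MAX(154, 5) = 154
  B1 = 77 + 154 = 231
  E12 = MAX(231, 13) = 231
  H10 = MIN(5, 69) = 5
  E9 = MAX(5, 77) = 77
  H4 = 13 * 77 = 1001
  D12 = 1001 + 69 = 1070
  A12 = 1070 - 1001 = 69
  H9 = -(69) = -69
  F4 = MIN(-69, 69) = -69
  F6 = MAX(-69, 231) = 231

After the edit, cleaning proceeds:
  A10: a read changed (H5 8->0) — executes, giving 0.
  G5: a read changed (H5 8->0) — executes, giving 0.
  G4: a read changed (G5 5->0; H5 8->0) — executes, giving 0.
  G11: a read changed (G5 5->0; A10 -8->0) — executes, giving 0.
  H12: a read changed (G4 8->0; G4 8->0) — executes, giving 0.
  H3: a read changed (H12 64->0) — executes, giving 5.
  G10: a read changed (H3 69->5; H5 8->0) — executes, giving 5.
  E4: a read changed (G5 5->0; G10 77->5) — executes, giving 5.
  C5: a read changed (E4 77->5; E4 77->5) — executes, giving 10.
  C8: a read changed (C5 154->10) — executes, giving 10.
  B1: a read changed (G10 77->5; C8 154->10) — executes, giving 15.
  E12: a read changed (B1 231->15; G11 13->0) — executes, giving 15.
  H10: a read changed (G5 5->0; H3 69->5) — executes, giving 0.
  E9: a read changed (H10 5->0; G10 77->5) — executes, giving 5.
  H4: a read changed (G11 13->0; E9 77->5) — executes, giving 0.
  D12: a read changed (H4 1001->0; H3 69->5) — executes, giving 5.
  A12: a read changed (D12 1070->5; H4 1001->0) — executes, giving 5.
  H9: a read changed (A12 69->5) — executes, giving -5.
  F4: a read changed (H9 -69->-5; A12 69->5) — executes, giving -5.
  F6: a read changed (F4 -69->-5; E12 231->15) — executes, giving 15.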